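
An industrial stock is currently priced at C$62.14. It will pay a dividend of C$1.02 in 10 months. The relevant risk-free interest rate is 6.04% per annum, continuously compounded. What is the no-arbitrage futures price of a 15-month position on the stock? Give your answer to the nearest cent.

PV(dividends) I = 1.02·e^(−0.0604·10/12)
I = 0.9699
F = (S − I)·e^(rT) = (62.14 − 0.9699) · e^(0.0604·15/12)
= 61.1701 · e^0.075500 = 61.1701 × 1.078423 = C$65.97

C$65.97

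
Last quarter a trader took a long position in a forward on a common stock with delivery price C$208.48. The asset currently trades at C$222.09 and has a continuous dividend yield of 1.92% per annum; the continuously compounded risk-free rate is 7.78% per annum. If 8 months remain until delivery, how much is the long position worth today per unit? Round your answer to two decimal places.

Current fair forward for the remaining 8 months: F = S·e^((r − q)·T), (r − q) = 0.0778 − 0.0192 = 0.0586
F = 222.09 · e^(0.0586 × 8/12) = 222.09 × 1.039840 = 230.9381
Value of long forward = (F − K)·e^(−rT) = (230.9381 − 208.48) · e^(−0.0778·8/12)
= 22.4581 × 0.949455 = 21.32

C$21.32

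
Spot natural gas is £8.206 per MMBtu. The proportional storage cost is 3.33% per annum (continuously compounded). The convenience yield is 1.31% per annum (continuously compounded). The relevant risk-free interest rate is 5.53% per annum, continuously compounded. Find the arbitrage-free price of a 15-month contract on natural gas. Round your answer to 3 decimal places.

Net carry = r + u − y = 0.0553 + 0.0333 − 0.0131 = 0.0755
F = S·e^((r+u−y)T) = 8.206 · e^(0.0755 × 15/12) = 8.206 · e^0.094375
= 8.206 × 1.098972 = £9.018 per MMBtu

£9.018 per MMBtu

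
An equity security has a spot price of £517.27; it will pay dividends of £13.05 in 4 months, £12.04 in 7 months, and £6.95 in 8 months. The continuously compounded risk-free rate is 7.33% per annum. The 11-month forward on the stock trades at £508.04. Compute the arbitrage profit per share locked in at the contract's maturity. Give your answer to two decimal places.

£12.14 per share

PV(dividends) I = 13.05·e^(−0.0733·4/12) + 12.04·e^(−0.0733·7/12) + 6.95·e^(−0.0733·8/12) = 30.8896
Fair forward F* = (S − I)·e^(rT) = (517.27 − 30.8896)·e^0.067192 = 486.3804 × 1.069501 = 520.1843
Market £508.04 < fair 520.1843: forward underpriced → reverse cash-and-carry (short the stock, invest proceeds at r, pay the dividends, go long the forward).
Profit at T = |F_mkt − F*| = |508.04 − 520.1843| = £12.14 per share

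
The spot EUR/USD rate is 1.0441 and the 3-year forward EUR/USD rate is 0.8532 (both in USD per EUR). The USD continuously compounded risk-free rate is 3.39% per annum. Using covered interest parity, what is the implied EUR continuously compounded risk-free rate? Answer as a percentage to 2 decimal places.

10.12%

F = S·e^((r_USD − r_EUR)T) ⇒ r_EUR = r_USD − ln(F/S)/T
ln(0.8532/1.0441) = -0.201917; /(3) = -0.067306
r_EUR = 0.0339 + 0.067306 = 0.101206
r_EUR = 10.12%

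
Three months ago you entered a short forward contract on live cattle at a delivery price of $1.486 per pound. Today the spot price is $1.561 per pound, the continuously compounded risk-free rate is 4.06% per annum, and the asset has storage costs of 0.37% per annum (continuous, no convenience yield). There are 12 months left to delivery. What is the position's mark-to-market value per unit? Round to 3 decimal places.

-$0.140 per pound

Current fair forward for the remaining 12 months: F = S·e^((r + u)·T), (r + u) = 0.0406 + 0.0037 = 0.0443
F = 1.561 · e^(0.0443 × 12/12) = 1.561 × 1.045296 = 1.6317
Value of long forward = (F − K)·e^(−rT) = (1.6317 − 1.486) · e^(−0.0406·12/12)
= 0.1457 × 0.960213 = 0.140
Short position value = −(long value) = -$0.140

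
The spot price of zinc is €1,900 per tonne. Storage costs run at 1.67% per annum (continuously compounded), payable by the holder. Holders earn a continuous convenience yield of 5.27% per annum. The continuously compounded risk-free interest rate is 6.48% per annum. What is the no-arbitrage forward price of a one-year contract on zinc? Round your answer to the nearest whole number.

Net carry = r + u − y = 0.0648 + 0.0167 − 0.0527 = 0.0288
F = S·e^((r+u−y)T) = 1900 · e^(0.0288 × 12/12) = 1900 · e^0.028800
= 1900 × 1.029219 = €1,956 per tonne

€1,956 per tonne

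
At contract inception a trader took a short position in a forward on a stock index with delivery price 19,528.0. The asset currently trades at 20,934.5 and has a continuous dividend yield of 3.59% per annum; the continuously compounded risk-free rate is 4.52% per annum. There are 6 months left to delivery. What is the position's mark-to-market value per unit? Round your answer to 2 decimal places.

-1470.46

Current fair forward for the remaining 6 months: F = S·e^((r − q)·T), (r − q) = 0.0452 − 0.0359 = 0.0093
F = 20934.5 · e^(0.0093 × 6/12) = 20934.5 × 1.00466083 = 21032.0721
Value of long forward = (F − K)·e^(−rT) = (21032.0721 − 19528.0) · e^(−0.0452·6/12)
= 1504.0721 × 0.97765347 = 1470.46
Short position value = −(long value) = -1470.46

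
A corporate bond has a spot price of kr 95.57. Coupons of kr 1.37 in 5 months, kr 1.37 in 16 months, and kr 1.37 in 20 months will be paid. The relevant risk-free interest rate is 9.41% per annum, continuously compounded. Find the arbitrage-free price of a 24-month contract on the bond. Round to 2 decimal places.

PV(coupons) I = 1.37·e^(−0.0941·5/12) + 1.37·e^(−0.0941·16/12) + 1.37·e^(−0.0941·20/12)
I = 1.3173 + 1.2085 + 1.1711 = 3.6969
F = (S − I)·e^(rT) = (95.57 − 3.6969) · e^(0.0941·24/12)
= 91.8731 · e^0.188200 = 91.8731 × 1.207075 = kr 110.90

kr 110.90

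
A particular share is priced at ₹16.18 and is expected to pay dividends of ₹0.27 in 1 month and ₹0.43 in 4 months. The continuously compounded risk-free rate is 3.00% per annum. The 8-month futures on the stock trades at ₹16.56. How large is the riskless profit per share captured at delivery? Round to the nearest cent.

₹0.76 per share

PV(dividends) I = 0.27·e^(−0.0300·1/12) + 0.43·e^(−0.0300·4/12) = 0.6950
Fair futures F* = (S − I)·e^(rT) = (16.18 − 0.6950)·e^0.020000 = 15.4850 × 1.020201 = 15.7978
Market ₹16.56 > fair 15.7978: forward overpriced → cash-and-carry (borrow at r, buy the stock and collect the dividends, short the forward).
Profit at T = |F_mkt − F*| = |16.56 − 15.7978| = ₹0.76 per share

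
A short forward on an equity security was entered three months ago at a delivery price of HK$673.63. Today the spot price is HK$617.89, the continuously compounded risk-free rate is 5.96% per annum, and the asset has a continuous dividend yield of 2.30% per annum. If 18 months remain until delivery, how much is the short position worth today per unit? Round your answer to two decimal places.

HK$19.08

Current fair forward for the remaining 18 months: F = S·e^((r − q)·T), (r − q) = 0.0596 − 0.0230 = 0.0366
F = 617.89 · e^(0.0366 × 18/12) = 617.89 × 1.056435 = 652.7606
Value of long forward = (F − K)·e^(−rT) = (652.7606 − 673.63) · e^(−0.0596·18/12)
= -20.8694 × 0.914480 = -19.08
Short position value = −(long value) = HK$19.08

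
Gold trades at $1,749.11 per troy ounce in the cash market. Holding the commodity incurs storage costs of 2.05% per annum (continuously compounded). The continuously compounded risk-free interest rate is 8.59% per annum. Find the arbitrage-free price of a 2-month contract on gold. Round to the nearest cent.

Net carry = r + u − y = 0.0859 + 0.0205 − 0.0000 = 0.1064
F = S·e^((r+u−y)T) = 1749.11 · e^(0.1064 × 2/12) = 1749.11 · e^0.01773333
= 1749.11 × 1.01789150 = $1,780.40 per troy ounce

$1,780.40 per troy ounce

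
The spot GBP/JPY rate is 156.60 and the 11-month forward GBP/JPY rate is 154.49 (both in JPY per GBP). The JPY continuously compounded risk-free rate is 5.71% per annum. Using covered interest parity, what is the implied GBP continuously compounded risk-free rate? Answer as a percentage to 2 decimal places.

F = S·e^((r_JPY − r_GBP)T) ⇒ r_GBP = r_JPY − ln(F/S)/T
ln(154.49/156.60) = -0.013565; /(11/12) = -0.014798
r_GBP = 0.0571 + 0.014798 = 0.071898
r_GBP = 7.19%

7.19%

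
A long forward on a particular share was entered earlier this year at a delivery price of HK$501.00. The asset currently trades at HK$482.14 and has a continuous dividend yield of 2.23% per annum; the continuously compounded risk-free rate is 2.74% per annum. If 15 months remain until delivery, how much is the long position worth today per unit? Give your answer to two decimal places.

Current fair forward for the remaining 15 months: F = S·e^((r − q)·T), (r − q) = 0.0274 − 0.0223 = 0.0051
F = 482.14 · e^(0.0051 × 15/12) = 482.14 × 1.006395 = 485.2233
Value of long forward = (F − K)·e^(−rT) = (485.2233 − 501.00) · e^(−0.0274·15/12)
= -15.7767 × 0.966330 = -15.25

-HK$15.25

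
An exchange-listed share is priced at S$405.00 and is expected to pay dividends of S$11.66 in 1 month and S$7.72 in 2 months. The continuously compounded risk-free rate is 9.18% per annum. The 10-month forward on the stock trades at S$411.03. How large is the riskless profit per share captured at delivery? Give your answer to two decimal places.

S$5.47 per share

PV(dividends) I = 11.66·e^(−0.0918·1/12) + 7.72·e^(−0.0918·2/12) = 19.1739
Fair forward F* = (S − I)·e^(rT) = (405.00 − 19.1739)·e^0.076500 = 385.8261 × 1.079502 = 416.5000
Market S$411.03 < fair 416.5000: forward underpriced → reverse cash-and-carry (short the stock, invest proceeds at r, pay the dividends, go long the forward).
Profit at T = |F_mkt − F*| = |411.03 − 416.5000| = S$5.47 per share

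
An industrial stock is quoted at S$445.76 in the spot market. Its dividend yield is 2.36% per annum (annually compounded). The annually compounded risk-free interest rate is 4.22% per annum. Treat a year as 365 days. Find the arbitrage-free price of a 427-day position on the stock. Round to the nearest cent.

S$455.25

F = S · (1+r)^T / (1+q)^T
= 445.76 × 1.049543 / 1.027664 = 445.76 × 1.021290
F = S$455.25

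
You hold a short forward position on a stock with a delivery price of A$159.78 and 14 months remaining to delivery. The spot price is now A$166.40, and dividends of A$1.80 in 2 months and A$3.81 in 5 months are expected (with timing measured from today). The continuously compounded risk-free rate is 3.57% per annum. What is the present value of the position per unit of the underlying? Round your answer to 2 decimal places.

PV(remaining dividends) I = 1.80·e^(−0.0357·2/12) + 3.81·e^(−0.0357·5/12) = 5.5431
Current forward F = (S − I)·e^(rT) = (166.40 − 5.5431)·e^(0.0357·14/12) = 160.8569 × 1.042530 = 167.6981
Value (long) = (F − K)·e^(−rT) = (167.6981 − 159.78) × 0.959205 = 7.5951
Short position value = −(long value) = -A$7.60

-A$7.60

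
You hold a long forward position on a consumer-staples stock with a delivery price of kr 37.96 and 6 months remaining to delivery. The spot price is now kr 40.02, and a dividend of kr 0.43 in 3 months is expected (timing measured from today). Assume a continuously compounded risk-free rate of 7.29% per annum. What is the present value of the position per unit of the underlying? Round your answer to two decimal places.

PV(remaining dividends) I = 0.43·e^(−0.0729·3/12) = 0.4222
Current forward F = (S − I)·e^(rT) = (40.02 − 0.4222)·e^(0.0729·6/12) = 39.5978 × 1.037122 = 41.0677
Value (long) = (F − K)·e^(−rT) = (41.0677 − 37.96) × 0.964206 = 2.9965
Value = kr 3.00

kr 3.00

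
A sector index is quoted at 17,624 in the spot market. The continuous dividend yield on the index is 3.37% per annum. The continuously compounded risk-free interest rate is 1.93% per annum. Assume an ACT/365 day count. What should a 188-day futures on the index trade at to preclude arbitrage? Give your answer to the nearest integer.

17,494

F = S·e^((r − q)T) = 17624 · e^((0.0193 − 0.0337) × 188/365)
= 17624 · e^-0.007417 = 17624 × 0.992610
F = 17,494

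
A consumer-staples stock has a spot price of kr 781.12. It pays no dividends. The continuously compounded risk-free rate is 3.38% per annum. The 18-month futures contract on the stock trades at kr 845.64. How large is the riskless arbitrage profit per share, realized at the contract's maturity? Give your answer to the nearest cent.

Fair futures: F* = S·e^(carry·T), with carry = r = 0.0338
F* = 781.12 · e^(0.0338 × 18/12) = 781.12 · e^0.050700 = 781.12 × 1.052007 = kr 821.7437
Market kr 845.64 > fair kr 821.7437: forward overpriced → cash-and-carry (buy spot, short the forward).
At maturity, profit = |F_mkt − F*| = |845.64 − 821.7437| = kr 23.90 per share

kr 23.90 per share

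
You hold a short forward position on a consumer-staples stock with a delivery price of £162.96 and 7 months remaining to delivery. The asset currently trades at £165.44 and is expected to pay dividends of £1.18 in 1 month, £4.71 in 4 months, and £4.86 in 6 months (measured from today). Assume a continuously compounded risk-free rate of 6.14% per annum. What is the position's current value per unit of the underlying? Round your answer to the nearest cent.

£2.29

PV(remaining dividends) I = 1.18·e^(−0.0614·1/12) + 4.71·e^(−0.0614·4/12) + 4.86·e^(−0.0614·6/12) = 10.5016
Current forward F = (S − I)·e^(rT) = (165.44 − 10.5016)·e^(0.0614·7/12) = 154.9384 × 1.036466 = 160.5884
Value (long) = (F − K)·e^(−rT) = (160.5884 − 162.96) × 0.964817 = -2.2882
Short position value = −(long value) = £2.29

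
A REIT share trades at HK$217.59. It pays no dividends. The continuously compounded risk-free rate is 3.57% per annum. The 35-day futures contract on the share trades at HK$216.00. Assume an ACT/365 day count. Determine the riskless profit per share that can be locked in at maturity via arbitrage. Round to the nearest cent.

HK$2.34 per share

Fair futures: F* = S·e^(carry·T), with carry = r = 0.0357
F* = 217.59 · e^(0.0357 × 35/365) = 217.59 · e^0.003423 = 217.59 × 1.003429 = HK$218.3361
Market HK$216.00 < fair HK$218.3361: forward underpriced → reverse cash-and-carry (short spot, go long the forward).
At maturity, profit = |F_mkt − F*| = |216.00 − 218.3361| = HK$2.34 per share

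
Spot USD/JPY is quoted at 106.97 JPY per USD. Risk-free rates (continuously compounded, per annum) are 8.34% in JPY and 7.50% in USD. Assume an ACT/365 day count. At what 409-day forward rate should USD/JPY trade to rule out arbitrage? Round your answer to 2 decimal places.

F = S·e^((r_JPY − r_USD)T) = 106.97 · e^((0.0834 − 0.0750) × 409/365)
= 106.97 · e^0.009413 = 106.97 × 1.009457
F = 107.98 JPY per USD

107.98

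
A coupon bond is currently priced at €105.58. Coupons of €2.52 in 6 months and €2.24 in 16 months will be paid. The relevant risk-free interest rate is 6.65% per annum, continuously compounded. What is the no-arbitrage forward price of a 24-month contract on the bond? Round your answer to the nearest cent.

PV(coupons) I = 2.52·e^(−0.0665·6/12) + 2.24·e^(−0.0665·16/12)
I = 2.4376 + 2.0499 = 4.4875
F = (S − I)·e^(rT) = (105.58 − 4.4875) · e^(0.0665·24/12)
= 101.0925 · e^0.133000 = 101.0925 × 1.142250 = €115.47

€115.47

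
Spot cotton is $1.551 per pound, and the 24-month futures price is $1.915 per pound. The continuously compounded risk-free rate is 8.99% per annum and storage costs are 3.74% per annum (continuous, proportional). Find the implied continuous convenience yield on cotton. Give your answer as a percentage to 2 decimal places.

2.19%

F = S·e^((r+u−y)T) ⇒ (r+u−y) = ln(F/S)/T
ln(1.915/1.551) = 0.210818; /T ⇒ 0.105409
y = r + u − ln(F/S)/T = 0.0899 + 0.0374 − 0.105409 = 0.021891
y = 2.19%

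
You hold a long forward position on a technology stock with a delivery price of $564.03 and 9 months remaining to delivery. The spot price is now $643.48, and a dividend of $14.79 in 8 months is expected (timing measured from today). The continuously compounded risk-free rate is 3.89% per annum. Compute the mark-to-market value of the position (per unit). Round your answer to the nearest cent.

$81.26

PV(remaining dividends) I = 14.79·e^(−0.0389·8/12) = 14.4114
Current forward F = (S − I)·e^(rT) = (643.48 − 14.4114)·e^(0.0389·9/12) = 629.0686 × 1.029605 = 647.6922
Value (long) = (F − K)·e^(−rT) = (647.6922 − 564.03) × 0.971246 = 81.2566
Value = $81.26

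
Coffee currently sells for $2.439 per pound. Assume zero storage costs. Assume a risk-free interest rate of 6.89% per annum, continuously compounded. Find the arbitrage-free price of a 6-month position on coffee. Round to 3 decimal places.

$2.524 per pound

F = S·e^(rT) = 2.439 · e^(0.0689 × 6/12) = 2.439 · e^0.034450
= 2.439 × 1.035050 = $2.524 per pound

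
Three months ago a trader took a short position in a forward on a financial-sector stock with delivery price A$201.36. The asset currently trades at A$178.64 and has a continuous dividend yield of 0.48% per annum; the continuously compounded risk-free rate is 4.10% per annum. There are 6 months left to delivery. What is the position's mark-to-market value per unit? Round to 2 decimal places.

A$19.06

Current fair forward for the remaining 6 months: F = S·e^((r − q)·T), (r − q) = 0.0410 − 0.0048 = 0.0362
F = 178.64 · e^(0.0362 × 6/12) = 178.64 × 1.018265 = 181.9029
Value of long forward = (F − K)·e^(−rT) = (181.9029 − 201.36) · e^(−0.0410·6/12)
= -19.4571 × 0.979709 = -19.06
Short position value = −(long value) = A$19.06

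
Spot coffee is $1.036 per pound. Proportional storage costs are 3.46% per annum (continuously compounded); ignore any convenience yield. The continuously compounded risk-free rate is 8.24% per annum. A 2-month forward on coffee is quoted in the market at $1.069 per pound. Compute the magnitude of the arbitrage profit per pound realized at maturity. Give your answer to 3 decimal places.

Fair forward: F* = S·e^(carry·T), with carry = (r + u) = 0.0824 + 0.0346 = 0.1170
F* = 1.036 · e^(0.1170 × 2/12) = 1.036 · e^0.019500 = 1.036 × 1.019691 = $1.0564
Market $1.069 > fair $1.0564: forward overpriced → cash-and-carry (buy spot, short the forward).
At maturity, profit = |F_mkt − F*| = |1.069 − 1.0564| = $0.013 per pound

$0.013 per pound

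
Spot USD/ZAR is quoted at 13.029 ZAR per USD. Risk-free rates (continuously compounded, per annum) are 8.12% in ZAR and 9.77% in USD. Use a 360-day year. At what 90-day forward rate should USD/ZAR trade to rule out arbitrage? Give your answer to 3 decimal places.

12.975

F = S·e^((r_ZAR − r_USD)T) = 13.029 · e^((0.0812 − 0.0977) × 90/360)
= 13.029 · e^-0.004125 = 13.029 × 0.995883
F = 12.975 ZAR per USD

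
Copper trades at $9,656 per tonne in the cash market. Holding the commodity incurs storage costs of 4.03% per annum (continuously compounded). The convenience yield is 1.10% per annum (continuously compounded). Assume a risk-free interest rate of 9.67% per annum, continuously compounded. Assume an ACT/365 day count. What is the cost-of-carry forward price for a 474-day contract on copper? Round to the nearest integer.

$11,373 per tonne

Net carry = r + u − y = 0.0967 + 0.0403 − 0.0110 = 0.1260
F = S·e^((r+u−y)T) = 9656 · e^(0.1260 × 474/365) = 9656 · e^0.163627
= 9656 × 1.177775 = $11,373 per tonne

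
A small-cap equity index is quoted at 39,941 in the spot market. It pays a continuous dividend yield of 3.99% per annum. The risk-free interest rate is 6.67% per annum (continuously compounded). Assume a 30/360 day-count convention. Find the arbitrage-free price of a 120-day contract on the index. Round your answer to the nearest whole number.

40,299

F = S·e^((r − q)T) = 39941 · e^((0.0667 − 0.0399) × 120/360)
= 39941 · e^0.008933 = 39941 × 1.008973
F = 40,299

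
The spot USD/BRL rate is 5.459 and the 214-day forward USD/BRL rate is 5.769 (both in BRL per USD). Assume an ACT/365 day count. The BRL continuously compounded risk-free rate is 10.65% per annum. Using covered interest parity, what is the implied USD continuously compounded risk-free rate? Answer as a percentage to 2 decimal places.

1.23%

F = S·e^((r_BRL − r_USD)T) ⇒ r_USD = r_BRL − ln(F/S)/T
ln(5.769/5.459) = 0.055233; /(214/365) = 0.094206
r_USD = 0.1065 − 0.094206 = 0.012294
r_USD = 1.23%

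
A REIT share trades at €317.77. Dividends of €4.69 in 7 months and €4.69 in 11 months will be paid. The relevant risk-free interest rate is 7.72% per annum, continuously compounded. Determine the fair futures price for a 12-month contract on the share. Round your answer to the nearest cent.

€333.71

PV(dividends) I = 4.69·e^(−0.0772·7/12) + 4.69·e^(−0.0772·11/12)
I = 4.4835 + 4.3696 = 8.8531
F = (S − I)·e^(rT) = (317.77 − 8.8531) · e^(0.0772·12/12)
= 308.9169 · e^0.077200 = 308.9169 × 1.080258 = €333.71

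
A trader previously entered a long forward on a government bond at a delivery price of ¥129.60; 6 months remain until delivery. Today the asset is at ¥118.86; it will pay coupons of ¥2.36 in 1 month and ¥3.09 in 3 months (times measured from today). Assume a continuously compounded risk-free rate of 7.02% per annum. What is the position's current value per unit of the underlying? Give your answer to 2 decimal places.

PV(remaining coupons) I = 2.36·e^(−0.0702·1/12) + 3.09·e^(−0.0702·3/12) = 5.3825
Current forward F = (S − I)·e^(rT) = (118.86 − 5.3825)·e^(0.0702·6/12) = 113.4775 × 1.035723 = 117.5313
Value (long) = (F − K)·e^(−rT) = (117.5313 − 129.60) × 0.965509 = -11.6524
Value = -¥11.65

-¥11.65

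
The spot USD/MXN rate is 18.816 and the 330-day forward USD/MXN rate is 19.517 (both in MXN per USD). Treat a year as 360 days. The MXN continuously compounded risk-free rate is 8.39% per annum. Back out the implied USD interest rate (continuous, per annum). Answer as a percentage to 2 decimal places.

4.40%

F = S·e^((r_MXN − r_USD)T) ⇒ r_USD = r_MXN − ln(F/S)/T
ln(19.517/18.816) = 0.036578; /(330/360) = 0.039903
r_USD = 0.0839 − 0.039903 = 0.043997
r_USD = 4.40%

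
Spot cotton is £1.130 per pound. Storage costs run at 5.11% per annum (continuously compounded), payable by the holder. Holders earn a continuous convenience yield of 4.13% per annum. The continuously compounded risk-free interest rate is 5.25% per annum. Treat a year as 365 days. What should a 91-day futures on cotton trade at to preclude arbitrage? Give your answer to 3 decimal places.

£1.148 per pound

Net carry = r + u − y = 0.0525 + 0.0511 − 0.0413 = 0.0623
F = S·e^((r+u−y)T) = 1.130 · e^(0.0623 × 91/365) = 1.130 · e^0.015532
= 1.130 × 1.015653 = £1.148 per pound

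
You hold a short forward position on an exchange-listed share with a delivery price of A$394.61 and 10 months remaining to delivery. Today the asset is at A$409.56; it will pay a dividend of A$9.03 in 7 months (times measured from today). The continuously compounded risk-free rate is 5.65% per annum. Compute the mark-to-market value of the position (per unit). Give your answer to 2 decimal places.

-A$24.36

PV(remaining dividends) I = 9.03·e^(−0.0565·7/12) = 8.7372
Current forward F = (S − I)·e^(rT) = (409.56 − 8.7372)·e^(0.0565·10/12) = 400.8228 × 1.048209 = 420.1461
Value (long) = (F − K)·e^(−rT) = (420.1461 − 394.61) × 0.954008 = 24.3616
Short position value = −(long value) = -A$24.36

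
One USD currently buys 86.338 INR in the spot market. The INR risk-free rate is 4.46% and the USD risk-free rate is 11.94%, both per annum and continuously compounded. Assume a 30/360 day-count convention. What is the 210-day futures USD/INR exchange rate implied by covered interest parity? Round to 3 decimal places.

F = S·e^((r_INR − r_USD)T) = 86.338 · e^((0.0446 − 0.1194) × 210/360)
= 86.338 · e^-0.043633 = 86.338 × 0.957305
F = 82.652 INR per USD

82.652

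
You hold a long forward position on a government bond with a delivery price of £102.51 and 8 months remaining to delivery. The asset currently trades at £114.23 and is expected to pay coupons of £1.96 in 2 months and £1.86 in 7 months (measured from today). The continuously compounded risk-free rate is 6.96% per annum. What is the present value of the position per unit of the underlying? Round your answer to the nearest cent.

PV(remaining coupons) I = 1.96·e^(−0.0696·2/12) + 1.86·e^(−0.0696·7/12) = 3.7234
Current forward F = (S − I)·e^(rT) = (114.23 − 3.7234)·e^(0.0696·8/12) = 110.5066 × 1.047493 = 115.7549
Value (long) = (F − K)·e^(−rT) = (115.7549 − 102.51) × 0.954660 = 12.6444
Value = £12.64

£12.64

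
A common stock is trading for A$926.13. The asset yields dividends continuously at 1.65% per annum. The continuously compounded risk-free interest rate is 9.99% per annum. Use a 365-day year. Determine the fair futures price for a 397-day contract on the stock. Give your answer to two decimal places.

A$1,014.07

F = S·e^((r − q)T) = 926.13 · e^((0.0999 − 0.0165) × 397/365)
= 926.13 · e^0.090712 = 926.13 × 1.094954
F = A$1,014.07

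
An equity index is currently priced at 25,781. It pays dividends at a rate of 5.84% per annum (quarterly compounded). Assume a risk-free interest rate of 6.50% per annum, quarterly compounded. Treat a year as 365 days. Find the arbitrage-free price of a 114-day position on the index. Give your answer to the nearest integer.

25,833

F = S · (1+r/4)^(4T) / (1+q/4)^(4T)
= 25781 × 1.020342 / 1.018273 = 25781 × 1.002032
F = 25,833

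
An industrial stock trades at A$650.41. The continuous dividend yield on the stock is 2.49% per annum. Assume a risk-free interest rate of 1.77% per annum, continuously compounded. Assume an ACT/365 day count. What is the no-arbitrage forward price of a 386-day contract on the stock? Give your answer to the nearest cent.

F = S·e^((r − q)T) = 650.41 · e^((0.0177 − 0.0249) × 386/365)
= 650.41 · e^-0.007614 = 650.41 × 0.992415
F = A$645.48

A$645.48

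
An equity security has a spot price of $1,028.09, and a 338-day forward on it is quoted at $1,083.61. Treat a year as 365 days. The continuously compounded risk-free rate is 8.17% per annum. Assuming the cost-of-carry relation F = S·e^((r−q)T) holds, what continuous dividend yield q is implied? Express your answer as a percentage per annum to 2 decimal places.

From F = S·e^((r−q)T): (r − q) = ln(F/S)/T
ln(1083.61/1028.09) = ln(1.054003) = 0.052595
(r − q) = 0.052595 / (338/365) = 0.056796
q = r − ln(F/S)/T = 0.0817 − 0.056796 = 0.024904
q = 2.49%

2.49%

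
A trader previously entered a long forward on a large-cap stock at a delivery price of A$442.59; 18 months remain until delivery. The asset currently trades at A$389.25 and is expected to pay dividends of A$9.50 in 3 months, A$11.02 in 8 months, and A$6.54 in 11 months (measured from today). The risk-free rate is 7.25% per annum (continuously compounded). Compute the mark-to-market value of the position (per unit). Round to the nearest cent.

PV(remaining dividends) I = 9.50·e^(−0.0725·3/12) + 11.02·e^(−0.0725·8/12) + 6.54·e^(−0.0725·11/12) = 25.9489
Current forward F = (S − I)·e^(rT) = (389.25 − 25.9489)·e^(0.0725·18/12) = 363.3011 × 1.114884 = 405.0386
Value (long) = (F − K)·e^(−rT) = (405.0386 − 442.59) × 0.896955 = -33.6819
Value = -A$33.68

-A$33.68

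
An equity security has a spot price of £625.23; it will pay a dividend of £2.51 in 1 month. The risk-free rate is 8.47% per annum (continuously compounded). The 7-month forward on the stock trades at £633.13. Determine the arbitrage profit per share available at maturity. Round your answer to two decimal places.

£21.15 per share

PV(dividends) I = 2.51·e^(−0.0847·1/12) = 2.4923
Fair forward F* = (S − I)·e^(rT) = (625.23 − 2.4923)·e^0.049408 = 622.7377 × 1.050649 = 654.2787
Market £633.13 < fair 654.2787: forward underpriced → reverse cash-and-carry (short the stock, invest proceeds at r, pay the dividends, go long the forward).
Profit at T = |F_mkt − F*| = |633.13 − 654.2787| = £21.15 per share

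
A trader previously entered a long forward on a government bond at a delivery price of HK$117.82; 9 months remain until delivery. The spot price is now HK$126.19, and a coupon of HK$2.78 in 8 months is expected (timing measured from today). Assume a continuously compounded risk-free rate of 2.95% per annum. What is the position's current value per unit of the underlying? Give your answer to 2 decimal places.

PV(remaining coupons) I = 2.78·e^(−0.0295·8/12) = 2.7259
Current forward F = (S − I)·e^(rT) = (126.19 − 2.7259)·e^(0.0295·9/12) = 123.4641 × 1.022372 = 126.2262
Value (long) = (F − K)·e^(−rT) = (126.2262 − 117.82) × 0.978118 = 8.2223
Value = HK$8.22

HK$8.22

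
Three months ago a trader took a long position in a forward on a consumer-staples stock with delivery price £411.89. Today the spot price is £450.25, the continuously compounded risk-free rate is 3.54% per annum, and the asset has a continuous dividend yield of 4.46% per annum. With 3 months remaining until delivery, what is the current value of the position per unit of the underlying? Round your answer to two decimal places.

Current fair forward for the remaining 3 months: F = S·e^((r − q)·T), (r − q) = 0.0354 − 0.0446 = -0.0092
F = 450.25 · e^(-0.0092 × 3/12) = 450.25 × 0.997703 = 449.2158
Value of long forward = (F − K)·e^(−rT) = (449.2158 − 411.89) · e^(−0.0354·3/12)
= 37.3258 × 0.991189 = 37.00

£37.00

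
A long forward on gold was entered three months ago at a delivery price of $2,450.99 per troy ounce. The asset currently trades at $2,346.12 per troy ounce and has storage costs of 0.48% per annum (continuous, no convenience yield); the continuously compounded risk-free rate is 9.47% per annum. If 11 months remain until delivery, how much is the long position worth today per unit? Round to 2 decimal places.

Current fair forward for the remaining 11 months: F = S·e^((r + u)·T), (r + u) = 0.0947 + 0.0048 = 0.0995
F = 2346.12 · e^(0.0995 × 11/12) = 2346.12 × 1.09549721 = 2570.1679
Value of long forward = (F − K)·e^(−rT) = (2570.1679 − 2450.99) · e^(−0.0947·11/12)
= 119.1779 × 0.91685281 = 109.27

$109.27 per troy ounce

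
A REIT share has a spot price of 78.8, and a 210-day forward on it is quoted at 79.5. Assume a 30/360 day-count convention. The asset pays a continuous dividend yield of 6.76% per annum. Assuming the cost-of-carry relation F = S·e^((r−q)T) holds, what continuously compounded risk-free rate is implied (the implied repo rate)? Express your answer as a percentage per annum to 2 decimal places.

From F = S·e^((r−q)T): (r − q) = ln(F/S)/T
ln(79.5/78.8) = ln(1.008883) = 0.008844
(r − q) = 0.008844 / (210/360) = 0.015161
r = ln(F/S)/T + q = 0.015161 + 0.0676 = 0.082761
r = 8.28%

8.28%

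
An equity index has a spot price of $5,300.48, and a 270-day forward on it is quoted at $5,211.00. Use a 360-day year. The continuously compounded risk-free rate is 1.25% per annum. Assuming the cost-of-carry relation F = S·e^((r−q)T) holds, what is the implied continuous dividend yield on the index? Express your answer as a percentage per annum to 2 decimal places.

From F = S·e^((r−q)T): (r − q) = ln(F/S)/T
ln(5211.00/5300.48) = ln(0.983119) = -0.017025
(r − q) = -0.017025 / (270/360) = -0.022700
q = r − ln(F/S)/T = 0.0125 + 0.022700 = 0.035200
q = 3.52%

3.52%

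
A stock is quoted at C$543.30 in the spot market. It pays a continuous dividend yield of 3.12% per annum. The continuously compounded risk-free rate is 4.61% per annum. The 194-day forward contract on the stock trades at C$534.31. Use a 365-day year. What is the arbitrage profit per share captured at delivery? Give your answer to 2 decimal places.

Fair forward: F* = S·e^(carry·T), with carry = (r − q) = 0.0461 − 0.0312 = 0.0149
F* = 543.30 · e^(0.0149 × 194/365) = 543.30 · e^0.007919 = 543.30 × 1.007950 = C$547.6192
Market C$534.31 < fair C$547.6192: forward underpriced → reverse cash-and-carry (short spot, go long the forward).
At maturity, profit = |F_mkt − F*| = |534.31 − 547.6192| = C$13.31 per share

C$13.31 per share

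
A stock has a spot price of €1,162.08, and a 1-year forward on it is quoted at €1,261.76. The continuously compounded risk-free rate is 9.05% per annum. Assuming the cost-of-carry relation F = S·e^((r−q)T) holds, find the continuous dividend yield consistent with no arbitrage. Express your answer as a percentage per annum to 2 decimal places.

From F = S·e^((r−q)T): (r − q) = ln(F/S)/T
ln(1261.76/1162.08) = ln(1.085777) = 0.082296
(r − q) = 0.082296 / (1) = 0.082296
q = r − ln(F/S)/T = 0.0905 − 0.082296 = 0.008204
q = 0.82%

0.82%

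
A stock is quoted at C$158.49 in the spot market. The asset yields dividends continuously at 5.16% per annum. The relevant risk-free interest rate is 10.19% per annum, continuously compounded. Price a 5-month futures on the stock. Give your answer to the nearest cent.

C$161.85

F = S·e^((r − q)T) = 158.49 · e^((0.1019 − 0.0516) × 5/12)
= 158.49 · e^0.020958 = 158.49 × 1.021179
F = C$161.85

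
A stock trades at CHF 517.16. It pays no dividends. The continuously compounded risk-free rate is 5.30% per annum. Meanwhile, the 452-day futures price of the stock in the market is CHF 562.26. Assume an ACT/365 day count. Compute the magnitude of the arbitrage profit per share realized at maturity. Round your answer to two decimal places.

Fair futures: F* = S·e^(carry·T), with carry = r = 0.0530
F* = 517.16 · e^(0.0530 × 452/365) = 517.16 · e^0.065633 = 517.16 × 1.067835 = CHF 552.2415
Market CHF 562.26 > fair CHF 552.2415: forward overpriced → cash-and-carry (buy spot, short the forward).
At maturity, profit = |F_mkt − F*| = |562.26 − 552.2415| = CHF 10.02 per share

CHF 10.02 per share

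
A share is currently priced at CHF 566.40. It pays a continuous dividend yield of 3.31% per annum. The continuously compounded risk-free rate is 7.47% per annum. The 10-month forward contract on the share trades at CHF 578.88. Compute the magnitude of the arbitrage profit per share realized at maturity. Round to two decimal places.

Fair forward: F* = S·e^(carry·T), with carry = (r − q) = 0.0747 − 0.0331 = 0.0416
F* = 566.40 · e^(0.0416 × 10/12) = 566.40 · e^0.034667 = 566.40 × 1.035275 = CHF 586.3798
Market CHF 578.88 < fair CHF 586.3798: forward underpriced → reverse cash-and-carry (short spot, go long the forward).
At maturity, profit = |F_mkt − F*| = |578.88 − 586.3798| = CHF 7.50 per share

CHF 7.50 per share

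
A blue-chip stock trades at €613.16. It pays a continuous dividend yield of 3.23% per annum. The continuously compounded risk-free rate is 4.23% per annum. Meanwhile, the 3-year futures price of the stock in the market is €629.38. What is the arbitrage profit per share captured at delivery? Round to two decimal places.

Fair futures: F* = S·e^(carry·T), with carry = (r − q) = 0.0423 − 0.0323 = 0.0100
F* = 613.16 · e^(0.0100 × 3) = 613.16 · e^0.030000 = 613.16 × 1.030455 = €631.8338
Market €629.38 < fair €631.8338: forward underpriced → reverse cash-and-carry (short spot, go long the forward).
At maturity, profit = |F_mkt − F*| = |629.38 − 631.8338| = €2.45 per share

€2.45 per share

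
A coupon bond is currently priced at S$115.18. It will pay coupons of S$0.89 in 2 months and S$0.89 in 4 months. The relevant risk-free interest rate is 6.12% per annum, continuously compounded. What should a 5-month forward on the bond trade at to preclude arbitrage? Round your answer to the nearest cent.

S$116.36

PV(coupons) I = 0.89·e^(−0.0612·2/12) + 0.89·e^(−0.0612·4/12)
I = 0.8810 + 0.8720 = 1.7530
F = (S − I)·e^(rT) = (115.18 − 1.7530) · e^(0.0612·5/12)
= 113.4270 · e^0.025500 = 113.4270 × 1.025828 = S$116.36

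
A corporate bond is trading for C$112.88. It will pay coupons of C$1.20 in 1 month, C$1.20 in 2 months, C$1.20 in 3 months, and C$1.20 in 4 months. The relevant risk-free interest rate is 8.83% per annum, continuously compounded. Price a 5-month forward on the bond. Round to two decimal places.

C$112.22

PV(coupons) I = 1.20·e^(−0.0883·1/12) + 1.20·e^(−0.0883·2/12) + 1.20·e^(−0.0883·3/12) + 1.20·e^(−0.0883·4/12)
I = 1.1912 + 1.1825 + 1.1738 + 1.1652 = 4.7127
F = (S − I)·e^(rT) = (112.88 − 4.7127) · e^(0.0883·5/12)
= 108.1673 · e^0.036792 = 108.1673 × 1.037477 = C$112.22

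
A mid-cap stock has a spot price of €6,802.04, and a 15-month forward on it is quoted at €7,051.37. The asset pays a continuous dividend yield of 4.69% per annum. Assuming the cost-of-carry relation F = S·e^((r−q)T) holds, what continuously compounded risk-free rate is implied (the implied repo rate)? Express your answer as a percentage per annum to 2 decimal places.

From F = S·e^((r−q)T): (r − q) = ln(F/S)/T
ln(7051.37/6802.04) = ln(1.036655) = 0.035999
(r − q) = 0.035999 / (15/12) = 0.028799
r = ln(F/S)/T + q = 0.028799 + 0.0469 = 0.075699
r = 7.57%

7.57%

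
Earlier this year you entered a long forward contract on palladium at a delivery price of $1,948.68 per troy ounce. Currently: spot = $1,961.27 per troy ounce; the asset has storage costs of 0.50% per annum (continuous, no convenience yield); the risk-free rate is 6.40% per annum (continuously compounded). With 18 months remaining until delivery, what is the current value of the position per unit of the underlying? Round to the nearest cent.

Current fair forward for the remaining 18 months: F = S·e^((r + u)·T), (r + u) = 0.0640 + 0.0050 = 0.0690
F = 1961.27 · e^(0.0690 × 18/12) = 1961.27 × 1.10904579 = 2175.1382
Value of long forward = (F − K)·e^(−rT) = (2175.1382 − 1948.68) · e^(−0.0640·18/12)
= 226.4582 × 0.90846402 = 205.73

$205.73 per troy ounce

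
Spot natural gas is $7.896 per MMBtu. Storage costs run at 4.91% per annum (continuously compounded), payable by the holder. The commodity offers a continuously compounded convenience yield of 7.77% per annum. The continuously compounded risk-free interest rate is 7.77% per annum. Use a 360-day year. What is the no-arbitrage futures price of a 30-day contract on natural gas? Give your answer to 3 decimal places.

Net carry = r + u − y = 0.0777 + 0.0491 − 0.0777 = 0.0491
F = S·e^((r+u−y)T) = 7.896 · e^(0.0491 × 30/360) = 7.896 · e^0.004092
= 7.896 × 1.004100 = $7.928 per MMBtu

$7.928 per MMBtu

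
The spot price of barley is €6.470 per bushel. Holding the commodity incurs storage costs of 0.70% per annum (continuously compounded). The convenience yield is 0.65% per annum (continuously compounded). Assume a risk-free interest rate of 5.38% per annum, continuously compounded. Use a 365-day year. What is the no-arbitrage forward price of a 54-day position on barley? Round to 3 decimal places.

€6.522 per bushel

Net carry = r + u − y = 0.0538 + 0.0070 − 0.0065 = 0.0543
F = S·e^((r+u−y)T) = 6.470 · e^(0.0543 × 54/365) = 6.470 · e^0.008033
= 6.470 × 1.008065 = €6.522 per bushel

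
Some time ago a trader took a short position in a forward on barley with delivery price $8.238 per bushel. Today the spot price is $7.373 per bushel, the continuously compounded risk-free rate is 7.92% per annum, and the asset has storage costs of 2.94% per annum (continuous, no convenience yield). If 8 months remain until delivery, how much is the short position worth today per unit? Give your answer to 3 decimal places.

Current fair forward for the remaining 8 months: F = S·e^((r + u)·T), (r + u) = 0.0792 + 0.0294 = 0.1086
F = 7.373 · e^(0.1086 × 8/12) = 7.373 × 1.075085 = 7.9266
Value of long forward = (F − K)·e^(−rT) = (7.9266 − 8.238) · e^(−0.0792·8/12)
= -0.3114 × 0.948570 = -0.295
Short position value = −(long value) = $0.295

$0.295 per bushel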